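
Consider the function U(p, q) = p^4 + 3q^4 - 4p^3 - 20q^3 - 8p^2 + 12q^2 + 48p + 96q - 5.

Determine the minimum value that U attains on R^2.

-146

U(p,q) separates as A(p) + B(q) − 5, so its minimum is min A + min B − 5.
A'(p) = 4(p - 3)(p - 2)(p + 2) vanishes at p ∈ {-2, 2, 3}; B'(q) = 12(q - 4)(q - 2)(q + 1) vanishes at q ∈ {-1, 2, 4}.
Local minima of A (where A''>0): A(-2)=-80, A(3)=45. Local minima of B: B(-1)=-61, B(4)=64.
So the global minimum of U is A(-2) + B(-1) − 5 = -80 − 61 − 5 = -146, attained at (-2, -1).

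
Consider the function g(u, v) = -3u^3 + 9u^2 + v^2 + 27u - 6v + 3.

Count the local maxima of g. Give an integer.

g separates as a function of u plus a function of v, so ∇g=0 decouples.
∂g/∂u = -9(u - 3)(u + 1) = 0 at u ∈ {-1, 3}; ∂g/∂v = 2(v - 3) = 0 at v ∈ {3}.
The Hessian is diagonal: diag(g_uu, g_vv). Second derivatives: g_uu(-1)=36, g_uu(3)=-36; g_vv(3)=2.
Local maxima occur where both diagonal entries negative: none. Count: 0.

0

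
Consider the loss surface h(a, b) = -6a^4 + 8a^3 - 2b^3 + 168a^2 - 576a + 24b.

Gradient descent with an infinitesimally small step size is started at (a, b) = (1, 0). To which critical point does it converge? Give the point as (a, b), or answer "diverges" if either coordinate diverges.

(2, -2)

h is separable, so gradient descent decouples: a follows -∂h/∂a, b follows -∂h/∂b.
∂h/∂a = -24(a - 3)(a - 2)(a + 4); at a=1 this is -240, so a increases.
∂h/∂b = -6(b - 2)(b + 2); at b=0 this is 24, so b decreases.
a converges to its nearest critical value 2 (a local min of the a-part); b converges to -2. The iterate converges to (2, -2).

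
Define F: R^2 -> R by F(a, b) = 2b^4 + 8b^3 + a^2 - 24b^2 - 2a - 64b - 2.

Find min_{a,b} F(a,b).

-131

F(a,b) separates as P(a) + Q(b) − 2, so its minimum is min P + min Q − 2.
P'(a) = 2a - 2 vanishes at a ∈ {1}; Q'(b) = 8(b - 2)(b + 1)(b + 4) vanishes at b ∈ {-4, -1, 2}.
Local minima of P (where P''>0): P(1)=-1. Local minima of Q: Q(-4)=-128, Q(2)=-128.
So the global minimum of F is P(1) + Q(-4) − 2 = -1 − 128 − 2 = -131, attained at (1, -4).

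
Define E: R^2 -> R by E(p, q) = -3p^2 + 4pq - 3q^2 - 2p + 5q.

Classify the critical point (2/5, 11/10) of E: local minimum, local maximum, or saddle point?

local maximum

The Hessian of E is constant: H = [[-6, 4], [4, -6]].
det(H) = (-6)·(-6) − 4² = 20.
det(H) > 0 and tr(H) = -12 < 0, so H is negative definite and the point is a local maximum.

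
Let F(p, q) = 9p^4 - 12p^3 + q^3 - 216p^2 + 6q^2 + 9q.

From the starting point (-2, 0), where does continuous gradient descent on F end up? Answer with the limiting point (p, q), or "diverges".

F is separable, so gradient descent decouples: p follows -∂F/∂p, q follows -∂F/∂q.
∂F/∂p = 36p(p - 4)(p + 3); at p=-2 this is 432, so p decreases.
∂F/∂q = 3(q + 1)(q + 3); at q=0 this is 9, so q decreases.
p converges to its nearest critical value -3 (a local min of the p-part); q converges to -1. The iterate converges to (-3, -1).

(-3, -1)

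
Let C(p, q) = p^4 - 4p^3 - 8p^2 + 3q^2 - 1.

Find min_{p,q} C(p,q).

-129

C(p,q) separates as A(p) + B(q) − 1, so its minimum is min A + min B − 1.
A'(p) = 4p(p - 4)(p + 1) vanishes at p ∈ {-1, 0, 4}; B'(q) = 6q vanishes at q ∈ {0}.
Local minima of A (where A''>0): A(-1)=-3, A(4)=-128. Local minima of B: B(0)=0.
So the global minimum of C is A(4) + B(0) − 1 = -128 + 0 − 1 = -129, attained at (4, 0).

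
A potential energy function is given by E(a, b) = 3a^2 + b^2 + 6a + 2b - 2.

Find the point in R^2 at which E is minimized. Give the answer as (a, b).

(-1, -1)

E(a,b) separates as P(a) + Q(b) − 2, so its minimum is min P + min Q − 2.
P'(a) = 6a + 6 vanishes at a ∈ {-1}; Q'(b) = 2b + 2 vanishes at b ∈ {-1}.
Local minima of P (where P''>0): P(-1)=-3. Local minima of Q: Q(-1)=-1.
So the global minimum of E is P(-1) + Q(-1) − 2 = -3 − 1 − 2 = -6, attained at (-1, -1).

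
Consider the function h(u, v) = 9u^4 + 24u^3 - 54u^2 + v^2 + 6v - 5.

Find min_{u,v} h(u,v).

-419

h(u,v) separates as P(u) + Q(v) − 5, so its minimum is min P + min Q − 5.
P'(u) = 36u(u - 1)(u + 3) vanishes at u ∈ {-3, 0, 1}; Q'(v) = 2v + 6 vanishes at v ∈ {-3}.
Local minima of P (where P''>0): P(-3)=-405, P(1)=-21. Local minima of Q: Q(-3)=-9.
So the global minimum of h is P(-3) + Q(-3) − 5 = -405 − 9 − 5 = -419, attained at (-3, -3).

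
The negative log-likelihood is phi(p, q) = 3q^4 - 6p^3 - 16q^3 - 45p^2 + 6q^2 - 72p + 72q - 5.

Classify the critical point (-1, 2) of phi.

The mixed partial ∂²phi/∂p∂q is 0, so the Hessian at any point is diag(phi_pp, phi_qq) = diag(-18(2p + 5), 12(3q^2 - 8q + 1)).
At (-1, 2): H = diag(-54, -36).
Both eigenvalues are negative, so H is negative definite: a local maximum.

local maximum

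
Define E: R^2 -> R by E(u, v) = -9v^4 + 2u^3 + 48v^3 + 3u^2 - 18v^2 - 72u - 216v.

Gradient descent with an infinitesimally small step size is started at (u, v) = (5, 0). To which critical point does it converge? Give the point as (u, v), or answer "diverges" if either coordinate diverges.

E is separable, so gradient descent decouples: u follows -∂E/∂u, v follows -∂E/∂v.
∂E/∂u = 6(u - 3)(u + 4); at u=5 this is 108, so u decreases.
∂E/∂v = -36(v - 3)(v - 2)(v + 1); at v=0 this is -216, so v increases.
u converges to its nearest critical value 3 (a local min of the u-part); v converges to 2. The iterate converges to (3, 2).

(3, 2)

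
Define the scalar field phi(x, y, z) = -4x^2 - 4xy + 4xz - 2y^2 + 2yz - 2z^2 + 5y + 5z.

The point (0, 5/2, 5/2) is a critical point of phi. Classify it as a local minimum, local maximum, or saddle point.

local maximum

The Hessian is constant: H = [[-8, -4, 4], [-4, -4, 2], [4, 2, -4]].
Leading principal minors: Δ₁ = -8, Δ₂ = 16, Δ₃ = -32.
The minors alternate sign starting negative (−, +, −), so H is negative definite: a local maximum.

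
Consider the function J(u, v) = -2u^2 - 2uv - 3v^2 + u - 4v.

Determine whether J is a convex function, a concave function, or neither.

J is quadratic, so its Hessian is the constant matrix H = [[-4, -2], [-2, -6]].
det(H) = 20, tr(H) = -10.
det(H) > 0 and tr(H) < 0, so H is negative definite everywhere: concave.

concave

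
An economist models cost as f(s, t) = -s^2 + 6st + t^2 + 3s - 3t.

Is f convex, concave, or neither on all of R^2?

neither

f is quadratic, so its Hessian is the constant matrix H = [[-2, 6], [6, 2]].
det(H) = -40, tr(H) = 0.
det(H) < 0, so H is indefinite: neither convex nor concave.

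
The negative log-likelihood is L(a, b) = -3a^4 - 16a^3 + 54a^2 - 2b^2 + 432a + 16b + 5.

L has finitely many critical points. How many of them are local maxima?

2

L separates as a function of a plus a function of b, so ∇L=0 decouples.
∂L/∂a = -12(a - 3)(a + 3)(a + 4) = 0 at a ∈ {-4, -3, 3}; ∂L/∂b = -4(b - 4) = 0 at b ∈ {4}.
The Hessian is diagonal: diag(L_aa, L_bb). Second derivatives: L_aa(-4)=-84, L_aa(-3)=72, L_aa(3)=-504; L_bb(4)=-4.
Local maxima occur where both diagonal entries negative: (-4, 4), (3, 4). Count: 2.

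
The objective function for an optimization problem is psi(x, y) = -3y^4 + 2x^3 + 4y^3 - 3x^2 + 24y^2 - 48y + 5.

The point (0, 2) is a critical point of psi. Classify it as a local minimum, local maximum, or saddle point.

The mixed partial ∂²psi/∂x∂y is 0, so the Hessian at any point is diag(psi_xx, psi_yy) = diag(6(2x - 1), 12(-3y^2 + 2y + 4)).
At (0, 2): H = diag(-6, -48).
Both eigenvalues are negative, so H is negative definite: a local maximum.

local maximum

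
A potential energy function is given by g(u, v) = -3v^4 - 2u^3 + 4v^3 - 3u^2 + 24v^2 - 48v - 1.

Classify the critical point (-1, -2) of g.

saddle point

The mixed partial ∂²g/∂u∂v is 0, so the Hessian at any point is diag(g_uu, g_vv) = diag(-6(2u + 1), 12(-3v^2 + 2v + 4)).
At (-1, -2): H = diag(6, -144).
The eigenvalues have opposite signs, so H is indefinite: a saddle point.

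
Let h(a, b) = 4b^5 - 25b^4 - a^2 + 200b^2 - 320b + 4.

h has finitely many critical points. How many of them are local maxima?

2

h separates as a function of a plus a function of b, so ∇h=0 decouples.
∂h/∂a = -2a = 0 at a ∈ {0}; ∂h/∂b = 20(b - 4)(b - 2)(b - 1)(b + 2) = 0 at b ∈ {-2, 1, 2, 4}.
The Hessian is diagonal: diag(h_aa, h_bb). Second derivatives: h_aa(0)=-2; h_bb(-2)=-1440, h_bb(1)=180, h_bb(2)=-160, h_bb(4)=720.
Local maxima occur where both diagonal entries negative: (0, -2), (0, 2). Count: 2.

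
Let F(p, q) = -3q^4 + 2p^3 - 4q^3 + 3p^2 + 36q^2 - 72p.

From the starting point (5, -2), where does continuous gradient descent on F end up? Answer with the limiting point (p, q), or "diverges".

(3, 0)

F is separable, so gradient descent decouples: p follows -∂F/∂p, q follows -∂F/∂q.
∂F/∂p = 6(p - 3)(p + 4); at p=5 this is 108, so p decreases.
∂F/∂q = -12q(q - 2)(q + 3); at q=-2 this is -96, so q increases.
p converges to its nearest critical value 3 (a local min of the p-part); q converges to 0. The iterate converges to (3, 0).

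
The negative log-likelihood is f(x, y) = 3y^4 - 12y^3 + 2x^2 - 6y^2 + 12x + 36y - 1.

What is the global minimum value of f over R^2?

f(x,y) separates as P(x) + Q(y) − 1, so its minimum is min P + min Q − 1.
P'(x) = 4x + 12 vanishes at x ∈ {-3}; Q'(y) = 12(y - 3)(y - 1)(y + 1) vanishes at y ∈ {-1, 1, 3}.
Local minima of P (where P''>0): P(-3)=-18. Local minima of Q: Q(-1)=-27, Q(3)=-27.
So the global minimum of f is P(-3) + Q(-1) − 1 = -18 − 27 − 1 = -46, attained at (-3, -1).

-46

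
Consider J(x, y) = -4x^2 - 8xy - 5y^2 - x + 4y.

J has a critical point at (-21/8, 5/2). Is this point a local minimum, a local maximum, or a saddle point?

local maximum

The Hessian of J is constant: H = [[-8, -8], [-8, -10]].
det(H) = (-8)·(-10) − (-8)² = 16.
det(H) > 0 and tr(H) = -18 < 0, so H is negative definite and the point is a local maximum.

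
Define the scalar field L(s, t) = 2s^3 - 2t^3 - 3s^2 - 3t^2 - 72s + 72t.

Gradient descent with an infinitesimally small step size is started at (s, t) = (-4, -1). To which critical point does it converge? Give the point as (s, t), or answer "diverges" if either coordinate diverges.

L is separable, so gradient descent decouples: s follows -∂L/∂s, t follows -∂L/∂t.
∂L/∂s = 6(s - 4)(s + 3); at s=-4 this is 48, so s decreases.
∂L/∂t = -6(t - 3)(t + 4); at t=-1 this is 72, so t decreases.
The s-coordinate has no critical point in that direction and runs off to infinity.

diverges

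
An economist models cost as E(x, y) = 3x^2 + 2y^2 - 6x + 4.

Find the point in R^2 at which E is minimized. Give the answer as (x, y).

(1, 0)

E(x,y) separates as P(x) + Q(y) + 4, so its minimum is min P + min Q + 4.
P'(x) = 6x - 6 vanishes at x ∈ {1}; Q'(y) = 4y vanishes at y ∈ {0}.
Local minima of P (where P''>0): P(1)=-3. Local minima of Q: Q(0)=0.
So the global minimum of E is P(1) + Q(0) + 4 = -3 + 0 + 4 = 1, attained at (1, 0).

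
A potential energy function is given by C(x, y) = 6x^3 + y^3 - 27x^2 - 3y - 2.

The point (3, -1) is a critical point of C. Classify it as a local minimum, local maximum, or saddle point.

The mixed partial ∂²C/∂x∂y is 0, so the Hessian at any point is diag(C_xx, C_yy) = diag(18(2x - 3), 6y).
At (3, -1): H = diag(54, -6).
The eigenvalues have opposite signs, so H is indefinite: a saddle point.

saddle point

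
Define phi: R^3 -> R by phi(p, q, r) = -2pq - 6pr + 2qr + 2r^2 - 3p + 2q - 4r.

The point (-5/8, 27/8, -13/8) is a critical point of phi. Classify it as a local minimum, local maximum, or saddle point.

saddle point

The Hessian is constant: H = [[0, -2, -6], [-2, 0, 2], [-6, 2, 4]].
Leading principal minors: Δ₁ = 0, Δ₂ = -4, Δ₃ = 32.
The minors fit neither the all-positive nor the alternating-sign pattern, so H is indefinite: a saddle point.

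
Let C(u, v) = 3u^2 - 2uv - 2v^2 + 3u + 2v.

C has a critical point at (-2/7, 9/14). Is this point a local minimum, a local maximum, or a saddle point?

saddle point

The Hessian of C is constant: H = [[6, -2], [-2, -4]].
det(H) = 6·(-4) − (-2)² = -28.
Since det(H) < 0, H is indefinite and the critical point is a saddle point.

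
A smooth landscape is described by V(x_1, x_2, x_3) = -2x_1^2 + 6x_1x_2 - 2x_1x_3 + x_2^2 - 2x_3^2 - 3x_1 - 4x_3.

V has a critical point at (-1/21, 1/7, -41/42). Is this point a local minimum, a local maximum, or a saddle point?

The Hessian is constant: H = [[-4, 6, -2], [6, 2, 0], [-2, 0, -4]].
Leading principal minors: Δ₁ = -4, Δ₂ = -44, Δ₃ = 168.
The minors fit neither the all-positive nor the alternating-sign pattern, so H is indefinite: a saddle point.

saddle point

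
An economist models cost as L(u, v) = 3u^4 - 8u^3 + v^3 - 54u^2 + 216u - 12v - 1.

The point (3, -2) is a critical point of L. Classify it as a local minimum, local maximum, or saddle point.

saddle point

The mixed partial ∂²L/∂u∂v is 0, so the Hessian at any point is diag(L_uu, L_vv) = diag(12(3u^2 - 4u - 9), 6v).
At (3, -2): H = diag(72, -12).
The eigenvalues have opposite signs, so H is indefinite: a saddle point.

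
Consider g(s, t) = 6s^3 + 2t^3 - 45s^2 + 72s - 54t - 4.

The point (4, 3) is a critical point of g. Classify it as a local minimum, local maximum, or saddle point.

The mixed partial ∂²g/∂s∂t is 0, so the Hessian at any point is diag(g_ss, g_tt) = diag(18(2s - 5), 12t).
At (4, 3): H = diag(54, 36).
Both eigenvalues are positive, so H is positive definite: a local minimum.

local minimum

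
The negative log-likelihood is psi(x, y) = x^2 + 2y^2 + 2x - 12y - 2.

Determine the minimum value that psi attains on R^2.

psi(x,y) separates as P(x) + Q(y) − 2, so its minimum is min P + min Q − 2.
P'(x) = 2x + 2 vanishes at x ∈ {-1}; Q'(y) = 4y - 12 vanishes at y ∈ {3}.
Local minima of P (where P''>0): P(-1)=-1. Local minima of Q: Q(3)=-18.
So the global minimum of psi is P(-1) + Q(3) − 2 = -1 − 18 − 2 = -21, attained at (-1, 3).

-21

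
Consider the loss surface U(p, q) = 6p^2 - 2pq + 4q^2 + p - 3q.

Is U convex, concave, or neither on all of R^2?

U is quadratic, so its Hessian is the constant matrix H = [[12, -2], [-2, 8]].
det(H) = 92, tr(H) = 20.
det(H) > 0 and tr(H) > 0, so H is positive definite everywhere: convex.

convex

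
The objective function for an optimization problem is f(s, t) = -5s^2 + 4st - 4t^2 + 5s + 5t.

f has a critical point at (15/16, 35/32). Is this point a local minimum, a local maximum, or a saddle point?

The Hessian of f is constant: H = [[-10, 4], [4, -8]].
det(H) = (-10)·(-8) − 4² = 64.
det(H) > 0 and tr(H) = -18 < 0, so H is negative definite and the point is a local maximum.

local maximum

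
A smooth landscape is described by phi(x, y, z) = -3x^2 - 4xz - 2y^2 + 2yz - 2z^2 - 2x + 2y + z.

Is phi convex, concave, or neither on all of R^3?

concave

phi is quadratic, so its Hessian is the constant matrix H = [[-6, 0, -4], [0, -4, 2], [-4, 2, -4]].
Leading principal minors: -6, 24, -8.
Signs alternate −, +, − ⇒ H ≺ 0 ⇒ concave.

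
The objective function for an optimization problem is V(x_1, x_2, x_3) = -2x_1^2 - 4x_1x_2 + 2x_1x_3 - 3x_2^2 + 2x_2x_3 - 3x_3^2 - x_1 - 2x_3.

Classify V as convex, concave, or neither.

concave

V is quadratic, so its Hessian is the constant matrix H = [[-4, -4, 2], [-4, -6, 2], [2, 2, -6]].
Leading principal minors: -4, 8, -40.
Signs alternate −, +, − ⇒ H ≺ 0 ⇒ concave.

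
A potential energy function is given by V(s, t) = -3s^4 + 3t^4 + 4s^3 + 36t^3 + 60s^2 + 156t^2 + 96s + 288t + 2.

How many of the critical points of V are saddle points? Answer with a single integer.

5

V separates as a function of s plus a function of t, so ∇V=0 decouples.
∂V/∂s = -12(s - 4)(s + 1)(s + 2) = 0 at s ∈ {-2, -1, 4}; ∂V/∂t = 12(t + 2)(t + 3)(t + 4) = 0 at t ∈ {-4, -3, -2}.
The Hessian is diagonal: diag(V_ss, V_tt). Second derivatives: V_ss(-2)=-72, V_ss(-1)=60, V_ss(4)=-360; V_tt(-4)=24, V_tt(-3)=-12, V_tt(-2)=24.
Saddle points occur where the two diagonal entries have opposite signs: (-2, -4), (-2, -2), (-1, -3), (4, -4), (4, -2). Count: 5.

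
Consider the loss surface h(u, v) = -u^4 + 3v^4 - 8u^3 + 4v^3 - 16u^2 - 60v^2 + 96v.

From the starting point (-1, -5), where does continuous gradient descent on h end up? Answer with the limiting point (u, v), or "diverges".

(-2, -4)

h is separable, so gradient descent decouples: u follows -∂h/∂u, v follows -∂h/∂v.
∂h/∂u = -4u(u + 2)(u + 4); at u=-1 this is 12, so u decreases.
∂h/∂v = 12(v - 2)(v - 1)(v + 4); at v=-5 this is -504, so v increases.
u converges to its nearest critical value -2 (a local min of the u-part); v converges to -4. The iterate converges to (-2, -4).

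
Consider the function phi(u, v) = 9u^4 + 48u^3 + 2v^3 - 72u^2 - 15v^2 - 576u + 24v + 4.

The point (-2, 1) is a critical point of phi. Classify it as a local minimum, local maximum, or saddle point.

local maximum

The mixed partial ∂²phi/∂u∂v is 0, so the Hessian at any point is diag(phi_uu, phi_vv) = diag(36(3u^2 + 8u - 4), 6(2v - 5)).
At (-2, 1): H = diag(-288, -18).
Both eigenvalues are negative, so H is negative definite: a local maximum.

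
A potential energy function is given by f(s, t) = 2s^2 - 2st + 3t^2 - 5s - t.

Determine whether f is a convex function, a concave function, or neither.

f is quadratic, so its Hessian is the constant matrix H = [[4, -2], [-2, 6]].
det(H) = 20, tr(H) = 10.
det(H) > 0 and tr(H) > 0, so H is positive definite everywhere: convex.

convex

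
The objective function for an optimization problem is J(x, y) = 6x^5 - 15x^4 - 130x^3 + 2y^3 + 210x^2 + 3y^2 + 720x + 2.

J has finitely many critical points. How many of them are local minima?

2

J separates as a function of x plus a function of y, so ∇J=0 decouples.
∂J/∂x = 30(x - 4)(x - 2)(x + 1)(x + 3) = 0 at x ∈ {-3, -1, 2, 4}; ∂J/∂y = 6y(y + 1) = 0 at y ∈ {-1, 0}.
The Hessian is diagonal: diag(J_xx, J_yy). Second derivatives: J_xx(-3)=-2100, J_xx(-1)=900, J_xx(2)=-900, J_xx(4)=2100; J_yy(-1)=-6, J_yy(0)=6.
Local minima occur where both diagonal entries positive: (-1, 0), (4, 0). Count: 2.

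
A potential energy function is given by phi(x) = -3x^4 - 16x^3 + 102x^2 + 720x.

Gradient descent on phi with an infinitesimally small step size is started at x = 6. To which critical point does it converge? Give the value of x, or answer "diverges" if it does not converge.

diverges

phi'(x) = -12(x - 4)(x + 3)(x + 5), so phi'(6) = -2376.
Gradient descent moves in the -phi' direction, i.e. x is increasing.
There is no critical point above x=6, and phi' keeps the same sign, so the iterate runs off to +∞.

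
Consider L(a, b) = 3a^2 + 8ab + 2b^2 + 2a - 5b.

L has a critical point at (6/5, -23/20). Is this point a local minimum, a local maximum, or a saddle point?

The Hessian of L is constant: H = [[6, 8], [8, 4]].
det(H) = 6·4 − 8² = -40.
Since det(H) < 0, H is indefinite and the critical point is a saddle point.

saddle point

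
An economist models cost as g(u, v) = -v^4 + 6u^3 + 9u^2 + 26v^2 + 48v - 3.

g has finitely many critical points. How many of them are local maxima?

g separates as a function of u plus a function of v, so ∇g=0 decouples.
∂g/∂u = 18u(u + 1) = 0 at u ∈ {-1, 0}; ∂g/∂v = -4(v - 4)(v + 1)(v + 3) = 0 at v ∈ {-3, -1, 4}.
The Hessian is diagonal: diag(g_uu, g_vv). Second derivatives: g_uu(-1)=-18, g_uu(0)=18; g_vv(-3)=-56, g_vv(-1)=40, g_vv(4)=-140.
Local maxima occur where both diagonal entries negative: (-1, -3), (-1, 4). Count: 2.

2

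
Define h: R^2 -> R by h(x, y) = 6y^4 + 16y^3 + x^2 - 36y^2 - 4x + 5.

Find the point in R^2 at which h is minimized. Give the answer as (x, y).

(2, -3)

h(x,y) separates as P(x) + Q(y) + 5, so its minimum is min P + min Q + 5.
P'(x) = 2x - 4 vanishes at x ∈ {2}; Q'(y) = 24y(y - 1)(y + 3) vanishes at y ∈ {-3, 0, 1}.
Local minima of P (where P''>0): P(2)=-4. Local minima of Q: Q(-3)=-270, Q(1)=-14.
So the global minimum of h is P(2) + Q(-3) + 5 = -4 − 270 + 5 = -269, attained at (2, -3).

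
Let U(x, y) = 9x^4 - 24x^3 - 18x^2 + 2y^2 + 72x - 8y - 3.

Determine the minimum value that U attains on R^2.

U(x,y) separates as P(x) + Q(y) − 3, so its minimum is min P + min Q − 3.
P'(x) = 36(x - 2)(x - 1)(x + 1) vanishes at x ∈ {-1, 1, 2}; Q'(y) = 4y - 8 vanishes at y ∈ {2}.
Local minima of P (where P''>0): P(-1)=-57, P(2)=24. Local minima of Q: Q(2)=-8.
So the global minimum of U is P(-1) + Q(2) − 3 = -57 − 8 − 3 = -68, attained at (-1, 2).

-68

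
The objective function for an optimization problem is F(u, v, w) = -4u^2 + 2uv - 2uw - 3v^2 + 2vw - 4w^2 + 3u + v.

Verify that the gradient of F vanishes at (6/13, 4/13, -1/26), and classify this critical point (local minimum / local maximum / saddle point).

local maximum

∇F = (-8u + 2v - 2w + 3, 2u - 6v + 2w + 1, -2u + 2v - 8w); substituting (6/13, 4/13, -1/26) gives ∇F = (0, 0, 0), so (6/13, 4/13, -1/26) is indeed a critical point.
The Hessian is constant: H = [[-8, 2, -2], [2, -6, 2], [-2, 2, -8]].
Leading principal minors: Δ₁ = -8, Δ₂ = 44, Δ₃ = -312.
The minors alternate sign starting negative (−, +, −), so H is negative definite: a local maximum.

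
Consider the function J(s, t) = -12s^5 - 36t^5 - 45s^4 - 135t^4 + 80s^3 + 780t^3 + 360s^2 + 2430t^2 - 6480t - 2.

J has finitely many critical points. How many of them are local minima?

J separates as a function of s plus a function of t, so ∇J=0 decouples.
∂J/∂s = -60s(s - 2)(s + 2)(s + 3) = 0 at s ∈ {-3, -2, 0, 2}; ∂J/∂t = -180(t - 3)(t - 1)(t + 3)(t + 4) = 0 at t ∈ {-4, -3, 1, 3}.
The Hessian is diagonal: diag(J_ss, J_tt). Second derivatives: J_ss(-3)=900, J_ss(-2)=-480, J_ss(0)=720, J_ss(2)=-2400; J_tt(-4)=6300, J_tt(-3)=-4320, J_tt(1)=7200, J_tt(3)=-15120.
Local minima occur where both diagonal entries positive: (-3, -4), (-3, 1), (0, -4), (0, 1). Count: 4.

4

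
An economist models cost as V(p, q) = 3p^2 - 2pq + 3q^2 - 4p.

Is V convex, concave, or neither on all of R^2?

V is quadratic, so its Hessian is the constant matrix H = [[6, -2], [-2, 6]].
det(H) = 32, tr(H) = 12.
det(H) > 0 and tr(H) > 0, so H is positive definite everywhere: convex.

convex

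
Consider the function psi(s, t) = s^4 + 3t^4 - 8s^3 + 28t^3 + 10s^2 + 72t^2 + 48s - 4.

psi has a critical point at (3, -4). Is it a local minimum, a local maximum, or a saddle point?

saddle point

The mixed partial ∂²psi/∂s∂t is 0, so the Hessian at any point is diag(psi_ss, psi_tt) = diag(4(3s^2 - 12s + 5), 12(3t^2 + 14t + 12)).
At (3, -4): H = diag(-16, 48).
The eigenvalues have opposite signs, so H is indefinite: a saddle point.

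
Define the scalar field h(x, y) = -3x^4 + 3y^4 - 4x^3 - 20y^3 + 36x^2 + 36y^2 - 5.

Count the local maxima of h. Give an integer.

h separates as a function of x plus a function of y, so ∇h=0 decouples.
∂h/∂x = -12x(x - 2)(x + 3) = 0 at x ∈ {-3, 0, 2}; ∂h/∂y = 12y(y - 3)(y - 2) = 0 at y ∈ {0, 2, 3}.
The Hessian is diagonal: diag(h_xx, h_yy). Second derivatives: h_xx(-3)=-180, h_xx(0)=72, h_xx(2)=-120; h_yy(0)=72, h_yy(2)=-24, h_yy(3)=36.
Local maxima occur where both diagonal entries negative: (-3, 2), (2, 2). Count: 2.

2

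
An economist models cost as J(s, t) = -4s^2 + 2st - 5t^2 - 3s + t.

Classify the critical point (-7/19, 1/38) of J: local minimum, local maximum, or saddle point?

local maximum

The Hessian of J is constant: H = [[-8, 2], [2, -10]].
det(H) = (-8)·(-10) − 2² = 76.
det(H) > 0 and tr(H) = -18 < 0, so H is negative definite and the point is a local maximum.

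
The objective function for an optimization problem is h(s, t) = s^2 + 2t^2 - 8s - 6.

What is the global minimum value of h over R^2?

-22

h(s,t) separates as P(s) + Q(t) − 6, so its minimum is min P + min Q − 6.
P'(s) = 2s - 8 vanishes at s ∈ {4}; Q'(t) = 4t vanishes at t ∈ {0}.
Local minima of P (where P''>0): P(4)=-16. Local minima of Q: Q(0)=0.
So the global minimum of h is P(4) + Q(0) − 6 = -16 + 0 − 6 = -22, attained at (4, 0).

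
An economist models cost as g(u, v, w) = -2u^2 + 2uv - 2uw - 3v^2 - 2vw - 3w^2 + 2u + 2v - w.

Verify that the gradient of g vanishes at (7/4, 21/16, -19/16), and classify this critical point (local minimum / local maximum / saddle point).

∇g = (-4u + 2v - 2w + 2, 2u - 6v - 2w + 2, -2u - 2v - 6w - 1); substituting (7/4, 21/16, -19/16) gives ∇g = (0, 0, 0), so (7/4, 21/16, -19/16) is indeed a critical point.
The Hessian is constant: H = [[-4, 2, -2], [2, -6, -2], [-2, -2, -6]].
Leading principal minors: Δ₁ = -4, Δ₂ = 20, Δ₃ = -64.
The minors alternate sign starting negative (−, +, −), so H is negative definite: a local maximum.

local maximum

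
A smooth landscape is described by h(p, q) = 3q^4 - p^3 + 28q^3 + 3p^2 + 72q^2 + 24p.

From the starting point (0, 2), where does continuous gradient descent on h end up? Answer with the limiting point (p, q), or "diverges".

h is separable, so gradient descent decouples: p follows -∂h/∂p, q follows -∂h/∂q.
∂h/∂p = -3(p - 4)(p + 2); at p=0 this is 24, so p decreases.
∂h/∂q = 12q(q + 3)(q + 4); at q=2 this is 720, so q decreases.
p converges to its nearest critical value -2 (a local min of the p-part); q converges to 0. The iterate converges to (-2, 0).

(-2, 0)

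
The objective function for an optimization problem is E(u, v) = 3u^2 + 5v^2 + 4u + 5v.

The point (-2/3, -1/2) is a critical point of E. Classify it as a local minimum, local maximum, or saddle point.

The Hessian of E is constant: H = [[6, 0], [0, 10]].
det(H) = 6·10 − 0² = 60.
det(H) > 0 and tr(H) = 16 > 0, so H is positive definite and the point is a local minimum.

local minimum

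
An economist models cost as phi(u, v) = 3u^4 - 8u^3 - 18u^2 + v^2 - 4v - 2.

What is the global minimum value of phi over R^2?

phi(u,v) separates as P(u) + Q(v) − 2, so its minimum is min P + min Q − 2.
P'(u) = 12u(u - 3)(u + 1) vanishes at u ∈ {-1, 0, 3}; Q'(v) = 2v - 4 vanishes at v ∈ {2}.
Local minima of P (where P''>0): P(-1)=-7, P(3)=-135. Local minima of Q: Q(2)=-4.
So the global minimum of phi is P(3) + Q(2) − 2 = -135 − 4 − 2 = -141, attained at (3, 2).

-141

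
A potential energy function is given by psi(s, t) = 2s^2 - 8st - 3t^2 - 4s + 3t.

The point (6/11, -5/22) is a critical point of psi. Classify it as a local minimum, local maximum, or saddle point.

The Hessian of psi is constant: H = [[4, -8], [-8, -6]].
det(H) = 4·(-6) − (-8)² = -88.
Since det(H) < 0, H is indefinite and the critical point is a saddle point.

saddle point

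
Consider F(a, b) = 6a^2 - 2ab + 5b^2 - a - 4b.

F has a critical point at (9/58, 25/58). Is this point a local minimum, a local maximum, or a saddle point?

local minimum

The Hessian of F is constant: H = [[12, -2], [-2, 10]].
det(H) = 12·10 − (-2)² = 116.
det(H) > 0 and tr(H) = 22 > 0, so H is positive definite and the point is a local minimum.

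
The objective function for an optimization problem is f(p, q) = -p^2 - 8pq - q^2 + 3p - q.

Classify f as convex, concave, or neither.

neither

f is quadratic, so its Hessian is the constant matrix H = [[-2, -8], [-8, -2]].
det(H) = -60, tr(H) = -4.
det(H) < 0, so H is indefinite: neither convex nor concave.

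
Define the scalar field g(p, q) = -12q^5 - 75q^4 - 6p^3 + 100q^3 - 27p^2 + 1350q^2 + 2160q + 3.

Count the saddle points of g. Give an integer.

g separates as a function of p plus a function of q, so ∇g=0 decouples.
∂g/∂p = -18p(p + 3) = 0 at p ∈ {-3, 0}; ∂g/∂q = -60(q - 3)(q + 1)(q + 3)(q + 4) = 0 at q ∈ {-4, -3, -1, 3}.
The Hessian is diagonal: diag(g_pp, g_qq). Second derivatives: g_pp(-3)=54, g_pp(0)=-54; g_qq(-4)=1260, g_qq(-3)=-720, g_qq(-1)=1440, g_qq(3)=-10080.
Saddle points occur where the two diagonal entries have opposite signs: (-3, -3), (-3, 3), (0, -4), (0, -1). Count: 4.

4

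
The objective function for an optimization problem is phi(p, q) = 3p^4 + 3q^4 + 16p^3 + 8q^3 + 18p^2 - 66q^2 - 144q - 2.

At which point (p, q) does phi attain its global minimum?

(-3, 3)

phi(p,q) separates as A(p) + B(q) − 2, so its minimum is min A + min B − 2.
A'(p) = 12p(p + 1)(p + 3) vanishes at p ∈ {-3, -1, 0}; B'(q) = 12(q - 3)(q + 1)(q + 4) vanishes at q ∈ {-4, -1, 3}.
Local minima of A (where A''>0): A(-3)=-27, A(0)=0. Local minima of B: B(-4)=-224, B(3)=-567.
So the global minimum of phi is A(-3) + B(3) − 2 = -27 − 567 − 2 = -596, attained at (-3, 3).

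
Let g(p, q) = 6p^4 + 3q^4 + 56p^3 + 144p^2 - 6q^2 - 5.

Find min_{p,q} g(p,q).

-8

g(p,q) separates as A(p) + B(q) − 5, so its minimum is min A + min B − 5.
A'(p) = 24p(p + 3)(p + 4) vanishes at p ∈ {-4, -3, 0}; B'(q) = 12q(q - 1)(q + 1) vanishes at q ∈ {-1, 0, 1}.
Local minima of A (where A''>0): A(-4)=256, A(0)=0. Local minima of B: B(-1)=-3, B(1)=-3.
So the global minimum of g is A(0) + B(-1) − 5 = 0 − 3 − 5 = -8, attained at (0, -1).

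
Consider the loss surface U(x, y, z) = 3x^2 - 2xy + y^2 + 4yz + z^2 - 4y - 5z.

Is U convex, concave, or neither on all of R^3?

U is quadratic, so its Hessian is the constant matrix H = [[6, -2, 0], [-2, 2, 4], [0, 4, 2]].
Leading principal minors: 6, 8, -80.
Neither pattern holds ⇒ H is indefinite ⇒ neither convex nor concave.

neither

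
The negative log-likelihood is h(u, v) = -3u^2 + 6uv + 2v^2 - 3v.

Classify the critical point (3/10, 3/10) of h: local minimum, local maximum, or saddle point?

saddle point

The Hessian of h is constant: H = [[-6, 6], [6, 4]].
det(H) = (-6)·4 − 6² = -60.
Since det(H) < 0, H is indefinite and the critical point is a saddle point.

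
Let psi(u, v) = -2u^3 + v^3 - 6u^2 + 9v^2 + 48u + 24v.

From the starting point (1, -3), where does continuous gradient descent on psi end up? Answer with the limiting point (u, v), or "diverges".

psi is separable, so gradient descent decouples: u follows -∂psi/∂u, v follows -∂psi/∂v.
∂psi/∂u = -6(u - 2)(u + 4); at u=1 this is 30, so u decreases.
∂psi/∂v = 3(v + 2)(v + 4); at v=-3 this is -3, so v increases.
u converges to its nearest critical value -4 (a local min of the u-part); v converges to -2. The iterate converges to (-4, -2).

(-4, -2)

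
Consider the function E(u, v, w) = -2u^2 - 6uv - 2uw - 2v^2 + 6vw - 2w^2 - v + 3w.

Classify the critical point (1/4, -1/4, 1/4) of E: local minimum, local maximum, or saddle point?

The Hessian is constant: H = [[-4, -6, -2], [-6, -4, 6], [-2, 6, -4]].
Leading principal minors: Δ₁ = -4, Δ₂ = -20, Δ₃ = 384.
The minors fit neither the all-positive nor the alternating-sign pattern, so H is indefinite: a saddle point.

saddle point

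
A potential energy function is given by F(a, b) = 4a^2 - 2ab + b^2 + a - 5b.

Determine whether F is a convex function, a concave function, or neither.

F is quadratic, so its Hessian is the constant matrix H = [[8, -2], [-2, 2]].
det(H) = 12, tr(H) = 10.
det(H) > 0 and tr(H) > 0, so H is positive definite everywhere: convex.

convex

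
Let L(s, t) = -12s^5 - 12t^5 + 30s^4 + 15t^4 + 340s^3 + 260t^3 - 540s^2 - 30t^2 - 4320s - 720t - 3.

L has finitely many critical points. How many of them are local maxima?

L separates as a function of s plus a function of t, so ∇L=0 decouples.
∂L/∂s = -60(s - 4)(s - 3)(s + 2)(s + 3) = 0 at s ∈ {-3, -2, 3, 4}; ∂L/∂t = -60(t - 4)(t - 1)(t + 1)(t + 3) = 0 at t ∈ {-3, -1, 1, 4}.
The Hessian is diagonal: diag(L_ss, L_tt). Second derivatives: L_ss(-3)=2520, L_ss(-2)=-1800, L_ss(3)=1800, L_ss(4)=-2520; L_tt(-3)=3360, L_tt(-1)=-1200, L_tt(1)=1440, L_tt(4)=-6300.
Local maxima occur where both diagonal entries negative: (-2, -1), (-2, 4), (4, -1), (4, 4). Count: 4.

4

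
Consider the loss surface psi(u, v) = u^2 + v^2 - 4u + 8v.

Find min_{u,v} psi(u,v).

-20

psi(u,v) separates as P(u) + Q(v), so its minimum is min P + min Q.
P'(u) = 2u - 4 vanishes at u ∈ {2}; Q'(v) = 2v + 8 vanishes at v ∈ {-4}.
Local minima of P (where P''>0): P(2)=-4. Local minima of Q: Q(-4)=-16.
So the global minimum of psi is P(2) + Q(-4) = -4 − 16 = -20, attained at (2, -4).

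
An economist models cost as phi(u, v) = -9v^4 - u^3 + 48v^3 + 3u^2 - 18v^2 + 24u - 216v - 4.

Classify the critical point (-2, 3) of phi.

saddle point

The mixed partial ∂²phi/∂u∂v is 0, so the Hessian at any point is diag(phi_uu, phi_vv) = diag(6(-u + 1), 36(-3v^2 + 8v - 1)).
At (-2, 3): H = diag(18, -144).
The eigenvalues have opposite signs, so H is indefinite: a saddle point.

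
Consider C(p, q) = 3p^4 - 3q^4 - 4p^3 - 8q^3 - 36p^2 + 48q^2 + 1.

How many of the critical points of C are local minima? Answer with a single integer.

C separates as a function of p plus a function of q, so ∇C=0 decouples.
∂C/∂p = 12p(p - 3)(p + 2) = 0 at p ∈ {-2, 0, 3}; ∂C/∂q = -12q(q - 2)(q + 4) = 0 at q ∈ {-4, 0, 2}.
The Hessian is diagonal: diag(C_pp, C_qq). Second derivatives: C_pp(-2)=120, C_pp(0)=-72, C_pp(3)=180; C_qq(-4)=-288, C_qq(0)=96, C_qq(2)=-144.
Local minima occur where both diagonal entries positive: (-2, 0), (3, 0). Count: 2.

2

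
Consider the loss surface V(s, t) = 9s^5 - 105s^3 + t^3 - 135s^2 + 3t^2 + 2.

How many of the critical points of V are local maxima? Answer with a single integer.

2

V separates as a function of s plus a function of t, so ∇V=0 decouples.
∂V/∂s = 45s(s - 3)(s + 1)(s + 2) = 0 at s ∈ {-2, -1, 0, 3}; ∂V/∂t = 3t(t + 2) = 0 at t ∈ {-2, 0}.
The Hessian is diagonal: diag(V_ss, V_tt). Second derivatives: V_ss(-2)=-450, V_ss(-1)=180, V_ss(0)=-270, V_ss(3)=2700; V_tt(-2)=-6, V_tt(0)=6.
Local maxima occur where both diagonal entries negative: (-2, -2), (0, -2). Count: 2.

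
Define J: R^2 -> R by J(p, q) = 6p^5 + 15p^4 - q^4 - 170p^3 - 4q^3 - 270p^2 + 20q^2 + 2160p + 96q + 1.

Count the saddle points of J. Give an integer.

J separates as a function of p plus a function of q, so ∇J=0 decouples.
∂J/∂p = 30(p - 3)(p - 2)(p + 3)(p + 4) = 0 at p ∈ {-4, -3, 2, 3}; ∂J/∂q = -4(q - 3)(q + 2)(q + 4) = 0 at q ∈ {-4, -2, 3}.
The Hessian is diagonal: diag(J_pp, J_qq). Second derivatives: J_pp(-4)=-1260, J_pp(-3)=900, J_pp(2)=-900, J_pp(3)=1260; J_qq(-4)=-56, J_qq(-2)=40, J_qq(3)=-140.
Saddle points occur where the two diagonal entries have opposite signs: (-4, -2), (-3, -4), (-3, 3), (2, -2), (3, -4), (3, 3). Count: 6.

6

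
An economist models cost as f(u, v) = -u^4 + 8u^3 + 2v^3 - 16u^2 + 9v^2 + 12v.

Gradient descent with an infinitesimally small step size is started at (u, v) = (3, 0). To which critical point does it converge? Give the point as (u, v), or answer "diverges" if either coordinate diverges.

(2, -1)

f is separable, so gradient descent decouples: u follows -∂f/∂u, v follows -∂f/∂v.
∂f/∂u = -4u(u - 4)(u - 2); at u=3 this is 12, so u decreases.
∂f/∂v = 6(v + 1)(v + 2); at v=0 this is 12, so v decreases.
u converges to its nearest critical value 2 (a local min of the u-part); v converges to -1. The iterate converges to (2, -1).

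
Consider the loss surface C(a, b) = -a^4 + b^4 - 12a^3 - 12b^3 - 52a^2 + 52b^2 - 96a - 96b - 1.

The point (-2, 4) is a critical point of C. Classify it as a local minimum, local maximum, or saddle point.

saddle point

The mixed partial ∂²C/∂a∂b is 0, so the Hessian at any point is diag(C_aa, C_bb) = diag(-4(3a^2 + 18a + 26), 4(3b^2 - 18b + 26)).
At (-2, 4): H = diag(-8, 8).
The eigenvalues have opposite signs, so H is indefinite: a saddle point.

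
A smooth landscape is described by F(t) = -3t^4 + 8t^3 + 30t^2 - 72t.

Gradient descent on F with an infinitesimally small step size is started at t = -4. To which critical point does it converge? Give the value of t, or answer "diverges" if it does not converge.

F'(t) = -12(t - 3)(t - 1)(t + 2), so F'(-4) = 840.
Gradient descent moves in the -F' direction, i.e. t is decreasing.
There is no critical point below t=-4, and F' keeps the same sign, so the iterate runs off to −∞.

diverges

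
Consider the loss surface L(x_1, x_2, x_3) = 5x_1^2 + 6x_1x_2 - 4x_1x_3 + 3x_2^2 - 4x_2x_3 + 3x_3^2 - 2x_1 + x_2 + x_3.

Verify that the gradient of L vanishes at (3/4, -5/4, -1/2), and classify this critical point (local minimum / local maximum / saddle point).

local minimum

∇L = (10x_1 + 6x_2 - 4x_3 - 2, 6x_1 + 6x_2 - 4x_3 + 1, -4x_1 - 4x_2 + 6x_3 + 1); substituting (3/4, -5/4, -1/2) gives ∇L = (0, 0, 0), so (3/4, -5/4, -1/2) is indeed a critical point.
The Hessian is constant: H = [[10, 6, -4], [6, 6, -4], [-4, -4, 6]].
Leading principal minors: Δ₁ = 10, Δ₂ = 24, Δ₃ = 80.
All leading minors are positive, so H is positive definite: a local minimum.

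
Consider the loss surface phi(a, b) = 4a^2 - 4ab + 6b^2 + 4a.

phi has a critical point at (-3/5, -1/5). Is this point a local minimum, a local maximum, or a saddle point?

The Hessian of phi is constant: H = [[8, -4], [-4, 12]].
det(H) = 8·12 − (-4)² = 80.
det(H) > 0 and tr(H) = 20 > 0, so H is positive definite and the point is a local minimum.

local minimum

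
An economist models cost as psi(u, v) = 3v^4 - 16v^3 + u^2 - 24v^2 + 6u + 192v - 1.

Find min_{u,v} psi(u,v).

-314

psi(u,v) separates as P(u) + Q(v) − 1, so its minimum is min P + min Q − 1.
P'(u) = 2u + 6 vanishes at u ∈ {-3}; Q'(v) = 12(v - 4)(v - 2)(v + 2) vanishes at v ∈ {-2, 2, 4}.
Local minima of P (where P''>0): P(-3)=-9. Local minima of Q: Q(-2)=-304, Q(4)=128.
So the global minimum of psi is P(-3) + Q(-2) − 1 = -9 − 304 − 1 = -314, attained at (-3, -2).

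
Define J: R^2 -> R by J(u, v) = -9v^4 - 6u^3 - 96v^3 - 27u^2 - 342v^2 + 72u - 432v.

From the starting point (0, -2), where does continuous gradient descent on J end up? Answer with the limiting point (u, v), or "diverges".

J is separable, so gradient descent decouples: u follows -∂J/∂u, v follows -∂J/∂v.
∂J/∂u = -18(u - 1)(u + 4); at u=0 this is 72, so u decreases.
∂J/∂v = -36(v + 1)(v + 3)(v + 4); at v=-2 this is 72, so v decreases.
u converges to its nearest critical value -4 (a local min of the u-part); v converges to -3. The iterate converges to (-4, -3).

(-4, -3)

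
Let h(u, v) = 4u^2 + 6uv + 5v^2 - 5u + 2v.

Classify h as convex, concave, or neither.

h is quadratic, so its Hessian is the constant matrix H = [[8, 6], [6, 10]].
det(H) = 44, tr(H) = 18.
det(H) > 0 and tr(H) > 0, so H is positive definite everywhere: convex.

convex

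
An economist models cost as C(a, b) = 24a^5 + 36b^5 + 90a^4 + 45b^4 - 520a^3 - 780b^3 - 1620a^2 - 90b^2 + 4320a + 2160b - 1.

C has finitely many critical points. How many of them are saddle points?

8

C separates as a function of a plus a function of b, so ∇C=0 decouples.
∂C/∂a = 120(a - 3)(a - 1)(a + 3)(a + 4) = 0 at a ∈ {-4, -3, 1, 3}; ∂C/∂b = 180(b - 3)(b - 1)(b + 1)(b + 4) = 0 at b ∈ {-4, -1, 1, 3}.
The Hessian is diagonal: diag(C_aa, C_bb). Second derivatives: C_aa(-4)=-4200, C_aa(-3)=2880, C_aa(1)=-4800, C_aa(3)=10080; C_bb(-4)=-18900, C_bb(-1)=4320, C_bb(1)=-3600, C_bb(3)=10080.
Saddle points occur where the two diagonal entries have opposite signs: (-4, -1), (-4, 3), (-3, -4), (-3, 1), (1, -1), (1, 3), (3, -4), (3, 1). Count: 8.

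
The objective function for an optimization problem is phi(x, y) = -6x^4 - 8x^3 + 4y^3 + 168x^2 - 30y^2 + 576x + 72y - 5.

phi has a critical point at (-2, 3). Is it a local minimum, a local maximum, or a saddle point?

local minimum

The mixed partial ∂²phi/∂x∂y is 0, so the Hessian at any point is diag(phi_xx, phi_yy) = diag(24(-3x^2 - 2x + 14), 12(2y - 5)).
At (-2, 3): H = diag(144, 12).
Both eigenvalues are positive, so H is positive definite: a local minimum.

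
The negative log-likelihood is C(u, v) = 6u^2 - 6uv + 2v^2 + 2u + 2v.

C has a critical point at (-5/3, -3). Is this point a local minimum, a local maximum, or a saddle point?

local minimum

The Hessian of C is constant: H = [[12, -6], [-6, 4]].
det(H) = 12·4 − (-6)² = 12.
det(H) > 0 and tr(H) = 16 > 0, so H is positive definite and the point is a local minimum.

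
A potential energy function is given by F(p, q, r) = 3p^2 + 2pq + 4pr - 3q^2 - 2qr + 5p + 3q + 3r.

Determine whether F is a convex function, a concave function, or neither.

neither

F is quadratic, so its Hessian is the constant matrix H = [[6, 2, 4], [2, -6, -2], [4, -2, 0]].
Leading principal minors: 6, -40, 40.
Neither pattern holds ⇒ H is indefinite ⇒ neither convex nor concave.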